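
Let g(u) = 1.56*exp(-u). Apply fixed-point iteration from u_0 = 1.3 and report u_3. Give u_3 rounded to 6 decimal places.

0.562681

u_1 = g(1.300000) = 0.425150
u_2 = g(0.425150) = 1.019728
u_3 = g(1.019728) = 0.562681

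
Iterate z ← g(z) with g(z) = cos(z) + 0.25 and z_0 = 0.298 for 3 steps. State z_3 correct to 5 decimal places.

z_1 = g(0.298000) = 1.205926
z_2 = g(1.205926) = 0.606829
z_3 = g(0.606829) = 1.071461

1.07146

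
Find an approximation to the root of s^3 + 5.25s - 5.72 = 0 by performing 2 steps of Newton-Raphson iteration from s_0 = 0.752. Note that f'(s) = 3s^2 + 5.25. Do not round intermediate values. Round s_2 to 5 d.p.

Newton update: s ← s − f(s)/f'(s).
s_0 = 0.752000: f = -1.346741, f' = 6.946512 → s_1 = 0.752000 - (-1.346741)/(6.946512) = 0.945873
s_1 = 0.945873: f = 0.092083, f' = 7.934027 → s_2 = 0.945873 - (0.092083)/(7.934027) = 0.934267

0.93427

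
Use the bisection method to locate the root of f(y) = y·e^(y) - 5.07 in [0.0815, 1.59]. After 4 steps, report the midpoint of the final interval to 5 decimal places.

f(0.081500) = -4.981580, f(1.590000) = 2.726961 (opposite signs)
step 1: m = 0.835750, f(m) = -3.142306 < 0 → root in [0.835750, 1.590000]
step 2: m = 1.212875, f(m) = -0.990932 < 0 → root in [1.212875, 1.590000]
step 3: m = 1.401438, f(m) = 0.621285 > 0 → root in [1.212875, 1.401438]
step 4: m = 1.307156, f(m) = -0.239209 < 0 → root in [1.307156, 1.401438]
Midpoint of [1.307156, 1.401438] = 1.354297

1.35430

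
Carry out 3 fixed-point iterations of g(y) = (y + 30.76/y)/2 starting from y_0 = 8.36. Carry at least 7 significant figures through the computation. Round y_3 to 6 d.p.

y_1 = g(8.360000) = 6.019713
y_2 = g(6.019713) = 5.564796
y_3 = g(5.564796) = 5.546201

5.546201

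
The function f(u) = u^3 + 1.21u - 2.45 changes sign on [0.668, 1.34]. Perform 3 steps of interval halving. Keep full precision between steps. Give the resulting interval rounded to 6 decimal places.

f(0.668000) = -1.343642, f(1.340000) = 1.577504 (opposite signs)
step 1: m = 1.004000, f(m) = -0.223112 < 0 → root in [1.004000, 1.340000]
step 2: m = 1.172000, f(m) = 0.577960 > 0 → root in [1.004000, 1.172000]
step 3: m = 1.088000, f(m) = 0.154393 > 0 → root in [1.004000, 1.088000]

[1.004000, 1.088000]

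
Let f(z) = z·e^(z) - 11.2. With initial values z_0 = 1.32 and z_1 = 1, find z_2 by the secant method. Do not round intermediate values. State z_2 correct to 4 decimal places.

f(z_0) = -6.258684, f(z_1) = -8.481718
z_2 = 1.000000 - (-8.481718)·(1.000000 - 1.320000)/(-8.481718 - (-6.258684)) = 2.220921; f(z_2) = 9.267602

2.2209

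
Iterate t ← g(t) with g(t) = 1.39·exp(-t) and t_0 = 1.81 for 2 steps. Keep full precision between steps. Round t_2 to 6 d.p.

1.107189

t_1 = g(1.810000) = 0.227479
t_2 = g(0.227479) = 1.107189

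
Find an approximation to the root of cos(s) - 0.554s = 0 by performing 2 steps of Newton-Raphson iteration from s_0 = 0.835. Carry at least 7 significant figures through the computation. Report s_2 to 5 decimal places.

0.99017

f'(s) = -sin(s) - 0.554
s_0 = 0.835000: f = 0.208588, f' = -1.295297 → s_1 = 0.835000 - (0.208588)/(-1.295297) = 0.996035
s_1 = 0.996035: f = -0.008168, f' = -1.393322 → s_2 = 0.996035 - (-0.008168)/(-1.393322) = 0.990172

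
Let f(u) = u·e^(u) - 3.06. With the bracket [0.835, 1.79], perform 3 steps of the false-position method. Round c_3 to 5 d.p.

1.04040

f(0.835000) = -1.135480, f(1.790000) = 7.661120
step 1: c = 0.958273, f(c) = -0.561600 < 0 → new bracket [0.958273, 1.790000]
step 2: c = 1.015079, f(c) = -0.258808 < 0 → new bracket [1.015079, 1.790000]
step 3: c = 1.040402, f(c) = -0.115295 < 0 → new bracket [1.040402, 1.790000]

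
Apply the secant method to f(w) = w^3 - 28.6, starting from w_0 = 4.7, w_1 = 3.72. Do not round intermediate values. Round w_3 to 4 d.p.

3.1003

Secant update: w_(k+1) = w_k − f(w_k)·(w_k − w_(k-1))/(f(w_k) − f(w_(k-1))).
f(w_0) = 75.223000, f(w_1) = 22.878848
w_2 = 3.720000 - (22.878848)·(3.720000 - 4.700000)/(22.878848 - (75.223000)) = 3.291657; f(w_2) = 7.065110
w_3 = 3.291657 - (7.065110)·(3.291657 - 3.720000)/(7.065110 - (22.878848)) = 3.100285; f(w_3) = 1.199231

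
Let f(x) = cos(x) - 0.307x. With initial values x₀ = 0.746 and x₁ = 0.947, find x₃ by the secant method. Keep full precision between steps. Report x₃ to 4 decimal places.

1.1938

f(x_0) = 0.505388, f(x_1) = 0.293392
x_2 = 0.947000 - (0.293392)·(0.947000 - 0.746000)/(0.293392 - (0.505388)) = 1.225174; f(x_2) = -0.037346
x_3 = 1.225174 - (-0.037346)·(1.225174 - 0.947000)/(-0.037346 - (0.293392)) = 1.193763; f(x_3) = 0.001678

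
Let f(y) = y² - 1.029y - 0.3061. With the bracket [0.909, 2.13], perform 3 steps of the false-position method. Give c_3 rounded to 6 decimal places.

1.247720

f(0.909000) = -0.415180, f(2.130000) = 2.039030
step 1: c = 1.115557, f(c) = -0.209540 < 0 → new bracket [1.115557, 2.130000]
step 2: c = 1.210091, f(c) = -0.086963 < 0 → new bracket [1.210091, 2.130000]
step 3: c = 1.247720, f(c) = -0.033199 < 0 → new bracket [1.247720, 2.130000]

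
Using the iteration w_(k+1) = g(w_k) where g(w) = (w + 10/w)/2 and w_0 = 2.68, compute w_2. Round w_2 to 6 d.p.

3.162571

w_1 = g(2.680000) = 3.205672
w_2 = g(3.205672) = 3.162571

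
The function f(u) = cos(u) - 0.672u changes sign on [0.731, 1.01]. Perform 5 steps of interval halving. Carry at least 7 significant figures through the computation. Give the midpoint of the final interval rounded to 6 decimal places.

f(0.731000) = 0.253275, f(1.010000) = -0.146859 (opposite signs)
step 1: m = 0.870500, f(m) = 0.059468 > 0 → root in [0.870500, 1.010000]
step 2: m = 0.940250, f(m) = -0.042262 < 0 → root in [0.870500, 0.940250]
step 3: m = 0.905375, f(m) = 0.008979 > 0 → root in [0.905375, 0.940250]
step 4: m = 0.922813, f(m) = -0.016550 < 0 → root in [0.905375, 0.922813]
step 5: m = 0.914094, f(m) = -0.003762 < 0 → root in [0.905375, 0.914094]
Midpoint of [0.905375, 0.914094] = 0.909734

0.909734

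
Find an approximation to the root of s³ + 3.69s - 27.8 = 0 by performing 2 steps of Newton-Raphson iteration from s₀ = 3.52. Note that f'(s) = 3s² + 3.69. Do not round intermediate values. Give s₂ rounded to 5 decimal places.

s_0 = 3.520000: f = 28.803008, f' = 40.861200 → s_1 = 3.520000 - (28.803008)/(40.861200) = 2.815101
s_1 = 2.815101: f = 4.896825, f' = 27.464385 → s_2 = 2.815101 - (4.896825)/(27.464385) = 2.636804

2.63680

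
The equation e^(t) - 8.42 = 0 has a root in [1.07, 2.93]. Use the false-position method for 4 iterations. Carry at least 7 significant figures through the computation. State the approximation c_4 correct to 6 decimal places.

2.112029

f(1.070000) = -5.504621, f(2.930000) = 10.307630
step 1: c = 1.717510, f(c) = -2.849358 < 0 → new bracket [1.717510, 2.930000]
step 2: c = 1.980094, f(c) = -1.176573 < 0 → new bracket [1.980094, 2.930000]
step 3: c = 2.077414, f(c) = -0.436207 < 0 → new bracket [2.077414, 2.930000]
step 4: c = 2.112029, f(c) = -0.155004 < 0 → new bracket [2.112029, 2.930000]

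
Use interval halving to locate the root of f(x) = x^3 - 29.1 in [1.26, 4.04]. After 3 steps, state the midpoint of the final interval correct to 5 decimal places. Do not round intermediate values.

3.17125

f(1.260000) = -27.099624, f(4.040000) = 36.839264 (opposite signs)
step 1: m = 2.650000, f(m) = -10.490375 < 0 → root in [2.650000, 4.040000]
step 2: m = 3.345000, f(m) = 8.327289 > 0 → root in [2.650000, 3.345000]
step 3: m = 2.997500, f(m) = -2.167444 < 0 → root in [2.997500, 3.345000]
Midpoint of [2.997500, 3.345000] = 3.171250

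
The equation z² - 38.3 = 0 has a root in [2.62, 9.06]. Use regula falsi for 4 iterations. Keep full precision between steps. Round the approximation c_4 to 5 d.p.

6.18240

f(2.620000) = -31.435600, f(9.060000) = 43.783600
step 1: c = 5.311404, f(c) = -10.088986 < 0 → new bracket [5.311404, 9.060000]
step 2: c = 6.013422, f(c) = -2.138753 < 0 → new bracket [6.013422, 9.060000]
step 3: c = 6.155311, f(c) = -0.412143 < 0 → new bracket [6.155311, 9.060000]
step 4: c = 6.182399, f(c) = -0.077947 < 0 → new bracket [6.182399, 9.060000]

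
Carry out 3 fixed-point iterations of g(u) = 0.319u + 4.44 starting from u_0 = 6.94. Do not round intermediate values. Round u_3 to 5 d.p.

6.53346

u_1 = g(6.940000) = 6.653860
u_2 = g(6.653860) = 6.562581
u_3 = g(6.562581) = 6.533463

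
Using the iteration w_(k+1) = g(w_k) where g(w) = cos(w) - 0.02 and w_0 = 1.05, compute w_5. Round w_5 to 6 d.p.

0.683688

w_1 = g(1.050000) = 0.477571
w_2 = g(0.477571) = 0.868114
w_3 = g(0.868114) = 0.626267
w_4 = g(0.626267) = 0.790221
w_5 = g(0.790221) = 0.683688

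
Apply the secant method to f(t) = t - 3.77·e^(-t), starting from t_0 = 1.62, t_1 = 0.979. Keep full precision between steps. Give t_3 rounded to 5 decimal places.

f(t_0) = 0.873922, f(t_1) = -0.437338
t_2 = 0.979000 - (-0.437338)·(0.979000 - 1.620000)/(-0.437338 - (0.873922)) = 1.192790; f(t_2) = 0.049071
t_3 = 1.192790 - (0.049071)·(1.192790 - 0.979000)/(0.049071 - (-0.437338)) = 1.171222; f(t_3) = 0.002567

1.17122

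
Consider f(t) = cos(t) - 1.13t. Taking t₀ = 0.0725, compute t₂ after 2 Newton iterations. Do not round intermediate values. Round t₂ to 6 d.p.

f'(t) = -sin(t) - 1.13
t_0 = 0.072500: f = 0.915448, f' = -1.202437 → t_1 = 0.072500 - (0.915448)/(-1.202437) = 0.833828
t_1 = 0.833828: f = -0.270179, f' = -1.870509 → t_2 = 0.833828 - (-0.270179)/(-1.870509) = 0.689386

0.689386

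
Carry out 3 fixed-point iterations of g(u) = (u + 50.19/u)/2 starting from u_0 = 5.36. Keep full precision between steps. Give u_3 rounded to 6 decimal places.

7.084492

u_1 = g(5.360000) = 7.361903
u_2 = g(7.361903) = 7.089717
u_3 = g(7.089717) = 7.084492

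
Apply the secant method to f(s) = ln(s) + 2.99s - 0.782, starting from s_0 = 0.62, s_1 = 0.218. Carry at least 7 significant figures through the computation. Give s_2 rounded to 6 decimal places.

0.513782

f(s_0) = 0.593764, f(s_1) = -1.653440
s_2 = 0.218000 - (-1.653440)·(0.218000 - 0.620000)/(-1.653440 - (0.593764)) = 0.513782; f(s_2) = 0.088253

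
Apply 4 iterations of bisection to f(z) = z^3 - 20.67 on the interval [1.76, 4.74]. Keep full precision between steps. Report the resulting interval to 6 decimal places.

f(1.760000) = -15.218224, f(4.740000) = 85.826424 (opposite signs)
step 1: m = 3.250000, f(m) = 13.658125 > 0 → root in [1.760000, 3.250000]
step 2: m = 2.505000, f(m) = -4.951062 < 0 → root in [2.505000, 3.250000]
step 3: m = 2.877500, f(m) = 3.155718 > 0 → root in [2.505000, 2.877500]
step 4: m = 2.691250, f(m) = -1.177743 < 0 → root in [2.691250, 2.877500]

[2.691250, 2.877500]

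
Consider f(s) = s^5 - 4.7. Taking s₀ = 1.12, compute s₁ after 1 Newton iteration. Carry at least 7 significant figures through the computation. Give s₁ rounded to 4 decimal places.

f'(s) = 5s⁴
s_0 = 1.120000: f = -2.937658, f' = 7.867597 → s_1 = 1.120000 - (-2.937658)/(7.867597) = 1.493387

1.4934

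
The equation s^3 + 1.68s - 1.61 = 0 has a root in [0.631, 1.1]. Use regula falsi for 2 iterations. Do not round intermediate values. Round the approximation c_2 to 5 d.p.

f(0.631000) = -0.298680, f(1.100000) = 1.569000
step 1: c = 0.706003, f(c) = -0.072016 < 0 → new bracket [0.706003, 1.100000]
step 2: c = 0.723293, f(c) = -0.016474 < 0 → new bracket [0.723293, 1.100000]

0.72329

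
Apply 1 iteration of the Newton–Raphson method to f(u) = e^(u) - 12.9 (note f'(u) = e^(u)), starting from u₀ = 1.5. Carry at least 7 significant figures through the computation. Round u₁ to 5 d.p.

u_0 = 1.500000: f = -8.418311, f' = 4.481689 → u_1 = 1.500000 - (-8.418311)/(4.481689) = 3.378379

3.37838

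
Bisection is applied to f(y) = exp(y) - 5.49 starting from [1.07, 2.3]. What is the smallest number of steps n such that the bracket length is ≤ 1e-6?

Initial width b − a = 2.3 − 1.07 = 1.230000.
After n steps the width is (b−a)/2^n; need (b−a)/2^n ≤ 1e-6.
So n ≥ log₂(1.230000/1e-6) = log₂(1230000.0000) ≈ 20.2302.
Hence n = 21.

21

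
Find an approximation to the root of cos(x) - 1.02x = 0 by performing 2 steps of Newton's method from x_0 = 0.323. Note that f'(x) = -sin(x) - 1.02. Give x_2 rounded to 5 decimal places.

x_0 = 0.323000: f = 0.618827, f' = -1.337413 → x_1 = 0.323000 - (0.618827)/(-1.337413) = 0.785705
x_1 = 0.785705: f = -0.094529, f' = -1.727324 → x_2 = 0.785705 - (-0.094529)/(-1.727324) = 0.730979

0.73098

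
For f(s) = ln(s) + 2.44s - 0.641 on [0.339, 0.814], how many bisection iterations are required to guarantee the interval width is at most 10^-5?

Initial width b − a = 0.814 − 0.339 = 0.475000.
After n steps the width is (b−a)/2^n; need (b−a)/2^n ≤ 10^-5.
So n ≥ log₂(0.475000/10^-5) = log₂(47500.0000) ≈ 15.5356.
Hence n = 16.

16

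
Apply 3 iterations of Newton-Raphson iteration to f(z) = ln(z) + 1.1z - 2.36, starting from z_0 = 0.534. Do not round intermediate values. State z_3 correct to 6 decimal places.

f'(z) = 1/z + 1.1
z_0 = 0.534000: f = -2.399959, f' = 2.972659 → z_1 = 0.534000 - (-2.399959)/(2.972659) = 1.341344
z_1 = 1.341344: f = -0.590849, f' = 1.845521 → z_2 = 1.341344 - (-0.590849)/(1.845521) = 1.661497
z_2 = 1.661497: f = -0.024634, f' = 1.701867 → z_3 = 1.661497 - (-0.024634)/(1.701867) = 1.675972

1.675972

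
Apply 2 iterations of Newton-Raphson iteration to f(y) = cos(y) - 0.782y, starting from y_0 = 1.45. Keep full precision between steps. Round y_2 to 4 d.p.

f'(y) = -sin(y) - 0.782
y_0 = 1.450000: f = -1.013397, f' = -1.774713 → y_1 = 1.450000 - (-1.013397)/(-1.774713) = 0.878980
y_1 = 0.878980: f = -0.049425, f' = -1.552088 → y_2 = 0.878980 - (-0.049425)/(-1.552088) = 0.847136

0.8471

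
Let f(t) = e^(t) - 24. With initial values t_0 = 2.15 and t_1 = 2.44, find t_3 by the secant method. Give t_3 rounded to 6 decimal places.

2.985473

f(t_0) = -15.415142, f(t_1) = -12.526959
t_2 = 2.440000 - (-12.526959)·(2.440000 - 2.150000)/(-12.526959 - (-15.415142)) = 3.697822; f(t_2) = 16.359290
t_3 = 3.697822 - (16.359290)·(3.697822 - 2.440000)/(16.359290 - (-12.526959)) = 2.985473; f(t_3) = -4.204129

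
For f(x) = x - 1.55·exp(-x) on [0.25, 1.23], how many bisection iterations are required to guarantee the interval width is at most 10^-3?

10

Initial width b − a = 1.23 − 0.25 = 0.980000.
After n steps the width is (b−a)/2^n; need (b−a)/2^n ≤ 10^-3.
So n ≥ log₂(0.980000/10^-3) = log₂(980.0000) ≈ 9.9366.
Hence n = 10.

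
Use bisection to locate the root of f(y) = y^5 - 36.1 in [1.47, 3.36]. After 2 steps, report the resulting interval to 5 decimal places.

f(1.470000) = -29.235851, f(3.360000) = 392.149029 (opposite signs)
step 1: m = 2.415000, f(m) = 46.045859 > 0 → root in [1.470000, 2.415000]
step 2: m = 1.942500, f(m) = -8.442996 < 0 → root in [1.942500, 2.415000]

[1.94250, 2.41500]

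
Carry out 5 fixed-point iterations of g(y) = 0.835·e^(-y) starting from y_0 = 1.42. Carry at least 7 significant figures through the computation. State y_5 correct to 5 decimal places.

y_1 = g(1.420000) = 0.201831
y_2 = g(0.201831) = 0.682389
y_3 = g(0.682389) = 0.422016
y_4 = g(0.422016) = 0.547529
y_5 = g(0.547529) = 0.482945

0.48294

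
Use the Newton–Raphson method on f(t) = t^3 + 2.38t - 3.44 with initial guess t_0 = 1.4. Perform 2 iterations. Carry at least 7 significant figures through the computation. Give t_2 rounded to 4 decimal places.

1.0137

Newton update: t ← t − f(t)/f'(t).
f'(t) = 3t^2 + 2.38
t_0 = 1.400000: f = 2.636000, f' = 8.260000 → t_1 = 1.400000 - (2.636000)/(8.260000) = 1.080872
t_1 = 1.080872: f = 0.395239, f' = 5.884851 → t_2 = 1.080872 - (0.395239)/(5.884851) = 1.013710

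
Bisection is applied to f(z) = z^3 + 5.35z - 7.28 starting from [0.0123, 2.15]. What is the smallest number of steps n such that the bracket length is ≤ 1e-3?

Initial width b − a = 2.15 − 0.0123 = 2.137700.
After n steps the width is (b−a)/2^n; need (b−a)/2^n ≤ 1e-3.
So n ≥ log₂(2.137700/1e-3) = log₂(2137.7000) ≈ 11.0618.
Hence n = 12.

12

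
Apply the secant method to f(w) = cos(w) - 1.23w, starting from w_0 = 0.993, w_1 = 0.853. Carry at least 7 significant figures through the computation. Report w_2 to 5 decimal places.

0.65985

f(w_0) = -0.675211, f(w_1) = -0.391464
w_2 = 0.853000 - (-0.391464)·(0.853000 - 0.993000)/(-0.391464 - (-0.675211)) = 0.659853; f(w_2) = -0.021537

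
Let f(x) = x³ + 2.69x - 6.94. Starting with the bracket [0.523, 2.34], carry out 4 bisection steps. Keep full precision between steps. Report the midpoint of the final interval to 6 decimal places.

f(0.523000) = -5.390074, f(2.340000) = 12.167504 (opposite signs)
step 1: m = 1.431500, f(m) = -0.155846 < 0 → root in [1.431500, 2.340000]
step 2: m = 1.885750, f(m) = 4.838495 > 0 → root in [1.431500, 1.885750]
step 3: m = 1.658625, f(m) = 2.084640 > 0 → root in [1.431500, 1.658625]
step 4: m = 1.545062, f(m) = 0.904619 > 0 → root in [1.431500, 1.545062]
Midpoint of [1.431500, 1.545062] = 1.488281

1.488281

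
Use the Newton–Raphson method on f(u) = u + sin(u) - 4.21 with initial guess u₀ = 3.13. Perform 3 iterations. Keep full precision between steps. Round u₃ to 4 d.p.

f'(u) = 1 + cos(u)
u_0 = 3.130000: f = -1.068408, f' = 0.000067 → u_1 = 3.130000 - (-1.068408)/(0.000067) = 15903.459106
u_1 = 15903.459106: f = 15899.906303, f' = 1.753719 → u_2 = 15903.459106 - (15899.906303)/(1.753719) = 6837.065430
u_2 = 6837.065430: f = 6833.674517, f' = 1.573671 → u_3 = 6837.065430 - (6833.674517)/(1.573671) = 2494.558911

2494.5589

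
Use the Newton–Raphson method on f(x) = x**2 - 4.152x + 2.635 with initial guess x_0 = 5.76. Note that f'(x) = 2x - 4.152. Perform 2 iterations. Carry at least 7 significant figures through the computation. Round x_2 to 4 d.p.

Newton update: x ← x − f(x)/f'(x).
x_0 = 5.760000: f = 11.897080, f' = 7.368000 → x_1 = 5.760000 - (11.897080)/(7.368000) = 4.145304
x_1 = 4.145304: f = 2.607243, f' = 4.138608 → x_2 = 4.145304 - (2.607243)/(4.138608) = 3.515323

3.5153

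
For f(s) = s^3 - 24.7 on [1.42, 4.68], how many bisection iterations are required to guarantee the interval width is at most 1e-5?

Initial width b − a = 4.68 − 1.42 = 3.260000.
After n steps the width is (b−a)/2^n; need (b−a)/2^n ≤ 1e-5.
So n ≥ log₂(3.260000/1e-5) = log₂(326000.0000) ≈ 18.3145.
Hence n = 19.

19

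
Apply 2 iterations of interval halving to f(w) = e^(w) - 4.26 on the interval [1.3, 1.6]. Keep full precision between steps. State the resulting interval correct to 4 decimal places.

f(1.300000) = -0.590703, f(1.600000) = 0.693032 (opposite signs)
step 1: m = 1.450000, f(m) = 0.003115 > 0 → root in [1.300000, 1.450000]
step 2: m = 1.375000, f(m) = -0.304923 < 0 → root in [1.375000, 1.450000]

[1.3750, 1.4500]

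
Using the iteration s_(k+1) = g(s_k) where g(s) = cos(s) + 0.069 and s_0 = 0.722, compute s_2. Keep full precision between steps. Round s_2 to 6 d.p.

s_1 = g(0.722000) = 0.819485
s_2 = g(0.819485) = 0.751597

0.751597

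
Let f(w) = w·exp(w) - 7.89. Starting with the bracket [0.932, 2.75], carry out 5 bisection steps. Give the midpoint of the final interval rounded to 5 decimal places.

f(0.932000) = -5.523108, f(2.750000) = 35.127238 (opposite signs)
step 1: m = 1.841000, f(m) = 3.713525 > 0 → root in [0.932000, 1.841000]
step 2: m = 1.386500, f(m) = -2.342859 < 0 → root in [1.386500, 1.841000]
step 3: m = 1.613750, f(m) = 0.213618 > 0 → root in [1.386500, 1.613750]
step 4: m = 1.500125, f(m) = -1.166066 < 0 → root in [1.500125, 1.613750]
step 5: m = 1.556938, f(m) = -0.503469 < 0 → root in [1.556938, 1.613750]
Midpoint of [1.556938, 1.613750] = 1.585344

1.58534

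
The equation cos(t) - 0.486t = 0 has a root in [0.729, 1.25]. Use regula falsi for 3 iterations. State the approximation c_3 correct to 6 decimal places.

f(0.729000) = 0.391547, f(1.250000) = -0.292178
step 1: c = 1.027360, f(c) = 0.017784 > 0 → new bracket [1.027360, 1.250000]
step 2: c = 1.040133, f(c) = 0.000600 > 0 → new bracket [1.040133, 1.250000]
step 3: c = 1.040564, f(c) = 0.000020 > 0 → new bracket [1.040564, 1.250000]

1.040564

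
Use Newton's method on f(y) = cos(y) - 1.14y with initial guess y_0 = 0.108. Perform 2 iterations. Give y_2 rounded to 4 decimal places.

0.6844

Newton update: y ← y − f(y)/f'(y).
f'(y) = -sin(y) - 1.14
y_0 = 0.108000: f = 0.871054, f' = -1.247790 → y_1 = 0.108000 - (0.871054)/(-1.247790) = 0.806077
y_1 = 0.806077: f = -0.226593, f' = -1.861577 → y_2 = 0.806077 - (-0.226593)/(-1.861577) = 0.684356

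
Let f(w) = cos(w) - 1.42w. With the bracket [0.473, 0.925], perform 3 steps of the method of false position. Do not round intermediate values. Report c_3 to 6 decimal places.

0.586499

f(0.473000) = 0.218546, f(0.925000) = -0.711665
step 1: c = 0.579194, f(c) = 0.014449 > 0 → new bracket [0.579194, 0.925000]
step 2: c = 0.586075, f(c) = 0.000891 > 0 → new bracket [0.586075, 0.925000]
step 3: c = 0.586499, f(c) = 0.000055 > 0 → new bracket [0.586499, 0.925000]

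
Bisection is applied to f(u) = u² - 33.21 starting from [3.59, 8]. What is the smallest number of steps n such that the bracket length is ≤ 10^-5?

19

Initial width b − a = 8 − 3.59 = 4.410000.
After n steps the width is (b−a)/2^n; need (b−a)/2^n ≤ 10^-5.
So n ≥ log₂(4.410000/10^-5) = log₂(441000.0000) ≈ 18.7504.
Hence n = 19.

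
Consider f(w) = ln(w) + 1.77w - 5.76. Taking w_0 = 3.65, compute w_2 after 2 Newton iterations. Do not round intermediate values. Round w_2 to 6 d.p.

2.694263

f'(w) = 1/w + 1.77
w_0 = 3.650000: f = 1.995227, f' = 2.043973 → w_1 = 3.650000 - (1.995227)/(2.043973) = 2.673848
w_1 = 2.673848: f = -0.043770, f' = 2.143993 → w_2 = 2.673848 - (-0.043770)/(2.143993) = 2.694263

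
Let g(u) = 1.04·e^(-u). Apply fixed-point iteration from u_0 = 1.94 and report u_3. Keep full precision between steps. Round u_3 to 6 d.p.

0.424686

u_1 = g(1.940000) = 0.149452
u_2 = g(0.149452) = 0.895627
u_3 = g(0.895627) = 0.424686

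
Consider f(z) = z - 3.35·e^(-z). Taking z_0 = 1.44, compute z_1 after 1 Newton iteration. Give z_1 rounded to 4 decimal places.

1.0797

f'(z) = 1 + 3.35·e^(-z)
z_0 = 1.440000: f = 0.646292, f' = 1.793708 → z_1 = 1.440000 - (0.646292)/(1.793708) = 1.079689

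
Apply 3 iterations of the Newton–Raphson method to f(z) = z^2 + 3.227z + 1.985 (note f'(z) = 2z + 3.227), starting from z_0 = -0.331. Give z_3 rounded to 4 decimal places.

Newton update: z ← z − f(z)/f'(z).
z_0 = -0.331000: f = 1.026424, f' = 2.565000 → z_1 = -0.331000 - (1.026424)/(2.565000) = -0.731165
z_1 = -0.731165: f = 0.160132, f' = 1.764669 → z_2 = -0.731165 - (0.160132)/(1.764669) = -0.821909
z_2 = -0.821909: f = 0.008234, f' = 1.583182 → z_3 = -0.821909 - (0.008234)/(1.583182) = -0.827110

-0.8271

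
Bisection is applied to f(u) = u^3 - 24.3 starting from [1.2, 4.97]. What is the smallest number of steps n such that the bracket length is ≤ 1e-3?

12

Initial width b − a = 4.97 − 1.2 = 3.770000.
After n steps the width is (b−a)/2^n; need (b−a)/2^n ≤ 1e-3.
So n ≥ log₂(3.770000/1e-3) = log₂(3770.0000) ≈ 11.8803.
Hence n = 12.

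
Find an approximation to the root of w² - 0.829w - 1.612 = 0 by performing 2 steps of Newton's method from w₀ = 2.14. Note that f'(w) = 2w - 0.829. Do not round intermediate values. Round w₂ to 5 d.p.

1.75080

w_0 = 2.140000: f = 1.193540, f' = 3.451000 → w_1 = 2.140000 - (1.193540)/(3.451000) = 1.794147
w_1 = 1.794147: f = 0.119615, f' = 2.759293 → w_2 = 1.794147 - (0.119615)/(2.759293) = 1.750797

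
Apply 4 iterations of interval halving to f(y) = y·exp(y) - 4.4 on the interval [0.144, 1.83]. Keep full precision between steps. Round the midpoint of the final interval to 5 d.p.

f(0.144000) = -4.233697, f(1.830000) = 7.008013 (opposite signs)
step 1: m = 0.987000, f(m) = -1.751708 < 0 → root in [0.987000, 1.830000]
step 2: m = 1.408500, f(m) = 1.360506 > 0 → root in [0.987000, 1.408500]
step 3: m = 1.197750, f(m) = -0.432267 < 0 → root in [1.197750, 1.408500]
step 4: m = 1.303125, f(m) = 0.396518 > 0 → root in [1.197750, 1.303125]
Midpoint of [1.197750, 1.303125] = 1.250438

1.25044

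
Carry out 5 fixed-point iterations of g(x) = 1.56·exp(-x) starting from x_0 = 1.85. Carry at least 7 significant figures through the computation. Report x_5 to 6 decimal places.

0.582825

x_1 = g(1.850000) = 0.245290
x_2 = g(0.245290) = 1.220665
x_3 = g(1.220665) = 0.460253
x_4 = g(0.460253) = 0.984553
x_5 = g(0.984553) = 0.582825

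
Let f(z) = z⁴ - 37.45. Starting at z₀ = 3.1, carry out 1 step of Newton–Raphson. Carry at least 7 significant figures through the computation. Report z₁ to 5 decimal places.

2.63927

Newton update: z ← z − f(z)/f'(z).
f'(z) = 4z³
z_0 = 3.100000: f = 54.902100, f' = 119.164000 → z_1 = 3.100000 - (54.902100)/(119.164000) = 2.639273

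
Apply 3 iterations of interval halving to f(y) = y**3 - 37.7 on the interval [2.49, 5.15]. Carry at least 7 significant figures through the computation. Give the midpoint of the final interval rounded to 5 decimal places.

3.32125

f(2.490000) = -22.261751, f(5.150000) = 98.890875 (opposite signs)
step 1: m = 3.820000, f(m) = 18.042968 > 0 → root in [2.490000, 3.820000]
step 2: m = 3.155000, f(m) = -6.295051 < 0 → root in [3.155000, 3.820000]
step 3: m = 3.487500, f(m) = 4.717264 > 0 → root in [3.155000, 3.487500]
Midpoint of [3.155000, 3.487500] = 3.321250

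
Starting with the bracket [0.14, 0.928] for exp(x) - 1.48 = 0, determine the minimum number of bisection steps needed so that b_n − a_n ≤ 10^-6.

Initial width b − a = 0.928 − 0.14 = 0.788000.
After n steps the width is (b−a)/2^n; need (b−a)/2^n ≤ 10^-6.
So n ≥ log₂(0.788000/10^-6) = log₂(788000.0000) ≈ 19.5878.
Hence n = 20.

20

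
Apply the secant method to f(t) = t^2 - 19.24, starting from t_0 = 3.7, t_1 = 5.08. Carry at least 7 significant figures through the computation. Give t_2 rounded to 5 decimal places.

4.33212

f(t_0) = -5.550000, f(t_1) = 6.566400
t_2 = 5.080000 - (6.566400)·(5.080000 - 3.700000)/(6.566400 - (-5.550000)) = 4.332118; f(t_2) = -0.472750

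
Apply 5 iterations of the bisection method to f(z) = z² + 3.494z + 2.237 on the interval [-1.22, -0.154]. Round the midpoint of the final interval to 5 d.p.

-0.83691

f(-1.220000) = -0.537280, f(-0.154000) = 1.722640 (opposite signs)
step 1: m = -0.687000, f(m) = 0.308591 > 0 → root in [-1.220000, -0.687000]
step 2: m = -0.953500, f(m) = -0.185367 < 0 → root in [-0.953500, -0.687000]
step 3: m = -0.820250, f(m) = 0.043857 > 0 → root in [-0.953500, -0.820250]
step 4: m = -0.886875, f(m) = -0.075194 < 0 → root in [-0.886875, -0.820250]
step 5: m = -0.853563, f(m) = -0.016778 < 0 → root in [-0.853563, -0.820250]
Midpoint of [-0.853563, -0.820250] = -0.836906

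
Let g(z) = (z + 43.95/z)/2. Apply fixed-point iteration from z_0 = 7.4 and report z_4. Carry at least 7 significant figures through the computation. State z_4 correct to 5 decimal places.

z_1 = g(7.400000) = 6.669595
z_2 = g(6.669595) = 6.629600
z_3 = g(6.629600) = 6.629480
z_4 = g(6.629480) = 6.629480

6.62948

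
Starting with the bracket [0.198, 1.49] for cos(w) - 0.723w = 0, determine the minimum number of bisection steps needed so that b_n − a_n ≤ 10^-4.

14

Initial width b − a = 1.49 − 0.198 = 1.292000.
After n steps the width is (b−a)/2^n; need (b−a)/2^n ≤ 10^-4.
So n ≥ log₂(1.292000/10^-4) = log₂(12920.0000) ≈ 13.6573.
Hence n = 14.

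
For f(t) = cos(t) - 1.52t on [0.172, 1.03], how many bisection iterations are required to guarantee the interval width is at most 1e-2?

7

Initial width b − a = 1.03 − 0.172 = 0.858000.
After n steps the width is (b−a)/2^n; need (b−a)/2^n ≤ 1e-2.
So n ≥ log₂(0.858000/1e-2) = log₂(85.8000) ≈ 6.4229.
Hence n = 7.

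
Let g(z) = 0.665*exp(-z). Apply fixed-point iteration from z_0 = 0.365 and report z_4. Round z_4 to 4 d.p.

z_1 = g(0.365000) = 0.461641
z_2 = g(0.461641) = 0.419115
z_3 = g(0.419115) = 0.437323
z_4 = g(0.437323) = 0.429432

0.4294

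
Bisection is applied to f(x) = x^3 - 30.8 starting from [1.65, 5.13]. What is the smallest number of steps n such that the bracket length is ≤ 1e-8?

Initial width b − a = 5.13 − 1.65 = 3.480000.
After n steps the width is (b−a)/2^n; need (b−a)/2^n ≤ 1e-8.
So n ≥ log₂(3.480000/1e-8) = log₂(348000000.0000) ≈ 28.3745.
Hence n = 29.

29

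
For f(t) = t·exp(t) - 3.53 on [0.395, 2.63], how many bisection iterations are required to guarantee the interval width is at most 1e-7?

Initial width b − a = 2.63 − 0.395 = 2.235000.
After n steps the width is (b−a)/2^n; need (b−a)/2^n ≤ 1e-7.
So n ≥ log₂(2.235000/1e-7) = log₂(22350000.0000) ≈ 24.4138.
Hence n = 25.

25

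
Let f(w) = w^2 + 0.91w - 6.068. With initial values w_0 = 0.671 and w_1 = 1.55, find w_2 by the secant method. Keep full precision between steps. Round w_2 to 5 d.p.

2.27022

f(w_0) = -5.007149, f(w_1) = -2.255000
w_2 = 1.550000 - (-2.255000)·(1.550000 - 0.671000)/(-2.255000 - (-5.007149)) = 2.270217; f(w_2) = 1.151784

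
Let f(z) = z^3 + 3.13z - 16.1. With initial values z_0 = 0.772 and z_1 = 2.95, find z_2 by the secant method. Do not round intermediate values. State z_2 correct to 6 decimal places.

f(z_0) = -13.223540, f(z_1) = 18.805875
z_2 = 2.950000 - (18.805875)·(2.950000 - 0.772000)/(18.805875 - (-13.223540)) = 1.671201; f(z_2) = -6.201626

1.671201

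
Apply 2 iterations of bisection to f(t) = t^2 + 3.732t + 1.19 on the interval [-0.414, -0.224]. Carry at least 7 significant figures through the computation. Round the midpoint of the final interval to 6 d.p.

-0.342750

f(-0.414000) = -0.183652, f(-0.224000) = 0.404208 (opposite signs)
step 1: m = -0.319000, f(m) = 0.101253 > 0 → root in [-0.414000, -0.319000]
step 2: m = -0.366500, f(m) = -0.043456 < 0 → root in [-0.366500, -0.319000]
Midpoint of [-0.366500, -0.319000] = -0.342750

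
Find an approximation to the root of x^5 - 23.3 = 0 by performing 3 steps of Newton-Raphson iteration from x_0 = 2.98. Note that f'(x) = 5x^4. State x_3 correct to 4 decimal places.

x_0 = 2.980000: f = 211.707282, f' = 394.307521 → x_1 = 2.980000 - (211.707282)/(394.307521) = 2.443091
x_1 = 2.443091: f = 63.735847, f' = 178.126499 → x_2 = 2.443091 - (63.735847)/(178.126499) = 2.085279
x_2 = 2.085279: f = 16.129430, f' = 94.542352 → x_3 = 2.085279 - (16.129430)/(94.542352) = 1.914673

1.9147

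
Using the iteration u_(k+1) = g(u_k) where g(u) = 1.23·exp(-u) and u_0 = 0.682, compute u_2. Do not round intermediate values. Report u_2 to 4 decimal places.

u_1 = g(0.682000) = 0.621894
u_2 = g(0.621894) = 0.660420

0.6604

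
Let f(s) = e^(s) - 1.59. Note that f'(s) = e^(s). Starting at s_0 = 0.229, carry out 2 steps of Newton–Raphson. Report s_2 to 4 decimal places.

s_0 = 0.229000: f = -0.332658, f' = 1.257342 → s_1 = 0.229000 - (-0.332658)/(1.257342) = 0.493572
s_1 = 0.493572: f = 0.048158, f' = 1.638158 → s_2 = 0.493572 - (0.048158)/(1.638158) = 0.464175

0.4642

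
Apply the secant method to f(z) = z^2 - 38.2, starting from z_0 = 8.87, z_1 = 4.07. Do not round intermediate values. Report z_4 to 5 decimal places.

6.17717

f(z_0) = 40.476900, f(z_1) = -21.635100
z_2 = 4.070000 - (-21.635100)·(4.070000 - 8.870000)/(-21.635100 - (40.476900)) = 5.741955; f(z_2) = -5.229951
z_3 = 5.741955 - (-5.229951)·(5.741955 - 4.070000)/(-5.229951 - (-21.635100)) = 6.274973; f(z_3) = 1.175291
z_4 = 6.274973 - (1.175291)·(6.274973 - 5.741955)/(1.175291 - (-5.229951)) = 6.177170; f(z_4) = -0.042565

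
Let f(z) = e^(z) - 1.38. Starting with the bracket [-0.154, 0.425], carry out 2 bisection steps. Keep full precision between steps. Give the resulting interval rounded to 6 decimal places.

f(-0.154000) = -0.522728, f(0.425000) = 0.149590 (opposite signs)
step 1: m = 0.135500, f(m) = -0.234891 < 0 → root in [0.135500, 0.425000]
step 2: m = 0.280250, f(m) = -0.056539 < 0 → root in [0.280250, 0.425000]

[0.280250, 0.425000]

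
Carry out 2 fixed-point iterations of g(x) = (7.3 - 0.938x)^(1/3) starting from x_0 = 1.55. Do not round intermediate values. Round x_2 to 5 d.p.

1.77689

x_1 = g(1.550000) = 1.801449
x_2 = g(1.801449) = 1.776890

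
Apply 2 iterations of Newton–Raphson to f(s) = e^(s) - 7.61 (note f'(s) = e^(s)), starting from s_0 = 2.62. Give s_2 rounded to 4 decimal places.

2.0394

Newton update: s ← s − f(s)/f'(s).
s_0 = 2.620000: f = 6.125724, f' = 13.735724 → s_1 = 2.620000 - (6.125724)/(13.735724) = 2.174030
s_1 = 2.174030: f = 1.183649, f' = 8.793649 → s_2 = 2.174030 - (1.183649)/(8.793649) = 2.039427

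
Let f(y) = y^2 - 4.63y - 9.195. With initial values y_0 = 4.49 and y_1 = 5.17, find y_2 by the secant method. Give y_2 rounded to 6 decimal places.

6.443002

f(y_0) = -9.823600, f(y_1) = -6.403200
y_2 = 5.170000 - (-6.403200)·(5.170000 - 4.490000)/(-6.403200 - (-9.823600)) = 6.443002; f(y_2) = 2.486175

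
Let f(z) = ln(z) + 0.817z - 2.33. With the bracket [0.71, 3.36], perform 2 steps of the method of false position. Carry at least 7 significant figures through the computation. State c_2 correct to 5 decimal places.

f(0.710000) = -2.092420, f(3.360000) = 1.627061
step 1: c = 2.200776, f(c) = 0.256844 > 0 → new bracket [0.710000, 2.200776]
step 2: c = 2.037790, f(c) = 0.046741 > 0 → new bracket [0.710000, 2.037790]

2.03779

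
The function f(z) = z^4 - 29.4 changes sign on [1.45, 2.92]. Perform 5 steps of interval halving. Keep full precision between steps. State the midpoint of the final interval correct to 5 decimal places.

f(1.450000) = -24.979494, f(2.920000) = 43.299497 (opposite signs)
step 1: m = 2.185000, f(m) = -6.606776 < 0 → root in [2.185000, 2.920000]
step 2: m = 2.552500, f(m) = 13.048564 > 0 → root in [2.185000, 2.552500]
step 3: m = 2.368750, f(m) = 2.083058 > 0 → root in [2.185000, 2.368750]
step 4: m = 2.276875, f(m) = -2.524488 < 0 → root in [2.276875, 2.368750]
step 5: m = 2.322813, f(m) = -0.289034 < 0 → root in [2.322813, 2.368750]
Midpoint of [2.322813, 2.368750] = 2.345781

2.34578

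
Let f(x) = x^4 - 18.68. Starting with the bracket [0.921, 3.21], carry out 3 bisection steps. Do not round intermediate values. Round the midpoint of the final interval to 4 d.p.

2.2086

f(0.921000) = -17.960487, f(3.210000) = 87.494477 (opposite signs)
step 1: m = 2.065500, f(m) = -0.478768 < 0 → root in [2.065500, 3.210000]
step 2: m = 2.637750, f(m) = 29.729938 > 0 → root in [2.065500, 2.637750]
step 3: m = 2.351625, f(m) = 11.902450 > 0 → root in [2.065500, 2.351625]
Midpoint of [2.065500, 2.351625] = 2.208563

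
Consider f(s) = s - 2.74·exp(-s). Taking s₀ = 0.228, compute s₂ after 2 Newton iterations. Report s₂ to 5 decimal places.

Newton update: s ← s − f(s)/f'(s).
f'(s) = 1 + 2.74·exp(-s)
s_0 = 0.228000: f = -1.953380, f' = 3.181380 → s_1 = 0.228000 - (-1.953380)/(3.181380) = 0.842004
s_1 = 0.842004: f = -0.338515, f' = 2.180519 → s_2 = 0.842004 - (-0.338515)/(2.180519) = 0.997249

0.99725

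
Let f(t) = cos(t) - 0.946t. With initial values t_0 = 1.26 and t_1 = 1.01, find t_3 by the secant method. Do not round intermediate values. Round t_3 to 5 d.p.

0.76441

f(t_0) = -0.886143, f(t_1) = -0.423599
t_2 = 1.010000 - (-0.423599)·(1.010000 - 1.260000)/(-0.423599 - (-0.886143)) = 0.781049; f(t_2) = -0.028697
t_3 = 0.781049 - (-0.028697)·(0.781049 - 1.010000)/(-0.028697 - (-0.423599)) = 0.764411; f(t_3) = -0.001343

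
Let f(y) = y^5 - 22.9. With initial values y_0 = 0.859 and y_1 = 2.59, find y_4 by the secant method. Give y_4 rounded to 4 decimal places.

f(y_0) = -22.432302, f(y_1) = 93.646389
y_2 = 2.590000 - (93.646389)·(2.590000 - 0.859000)/(93.646389 - (-22.432302)) = 1.193517; f(y_2) = -20.478172
y_3 = 1.193517 - (-20.478172)·(1.193517 - 2.590000)/(-20.478172 - (93.646389)) = 1.444098; f(y_3) = -16.619660
y_4 = 1.444098 - (-16.619660)·(1.444098 - 1.193517)/(-16.619660 - (-20.478172)) = 2.523417; f(y_4) = 79.416412

2.5234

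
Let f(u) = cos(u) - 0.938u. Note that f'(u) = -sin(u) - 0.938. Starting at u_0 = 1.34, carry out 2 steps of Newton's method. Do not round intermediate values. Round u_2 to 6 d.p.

0.767594

u_0 = 1.340000: f = -1.028167, f' = -1.911485 → u_1 = 1.340000 - (-1.028167)/(-1.911485) = 0.802111
u_1 = 0.802111: f = -0.057189, f' = -1.656825 → u_2 = 0.802111 - (-0.057189)/(-1.656825) = 0.767594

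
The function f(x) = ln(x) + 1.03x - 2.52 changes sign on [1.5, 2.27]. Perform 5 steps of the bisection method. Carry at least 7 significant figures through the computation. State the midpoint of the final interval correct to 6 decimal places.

1.848906

f(1.500000) = -0.569535, f(2.270000) = 0.637880 (opposite signs)
step 1: m = 1.885000, f(m) = 0.055478 > 0 → root in [1.500000, 1.885000]
step 2: m = 1.692500, f(m) = -0.250518 < 0 → root in [1.692500, 1.885000]
step 3: m = 1.788750, f(m) = -0.096070 < 0 → root in [1.788750, 1.885000]
step 4: m = 1.836875, f(m) = -0.019953 < 0 → root in [1.836875, 1.885000]
step 5: m = 1.860937, f(m) = 0.017846 > 0 → root in [1.836875, 1.860937]
Midpoint of [1.836875, 1.860937] = 1.848906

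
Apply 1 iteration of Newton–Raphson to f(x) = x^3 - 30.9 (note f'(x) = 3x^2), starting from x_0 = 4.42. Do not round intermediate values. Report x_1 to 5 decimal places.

3.47389

x_0 = 4.420000: f = 55.450888, f' = 58.609200 → x_1 = 4.420000 - (55.450888)/(58.609200) = 3.473888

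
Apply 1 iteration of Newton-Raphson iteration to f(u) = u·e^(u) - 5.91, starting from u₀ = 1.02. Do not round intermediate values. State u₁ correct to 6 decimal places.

Newton update: u ← u − f(u)/f'(u).
f'(u) = (u + 1)·e^(u)
u_0 = 1.020000: f = -3.081341, f' = 5.601853 → u_1 = 1.020000 - (-3.081341)/(5.601853) = 1.570057

1.570057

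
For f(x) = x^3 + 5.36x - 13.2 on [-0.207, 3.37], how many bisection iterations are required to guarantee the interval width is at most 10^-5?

Initial width b − a = 3.37 − -0.207 = 3.577000.
After n steps the width is (b−a)/2^n; need (b−a)/2^n ≤ 10^-5.
So n ≥ log₂(3.577000/10^-5) = log₂(357700.0000) ≈ 18.4484.
Hence n = 19.

19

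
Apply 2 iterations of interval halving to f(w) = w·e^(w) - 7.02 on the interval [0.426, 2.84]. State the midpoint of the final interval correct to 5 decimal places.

1.33125

f(0.426000) = -6.367743, f(2.840000) = 41.588774 (opposite signs)
step 1: m = 1.633000, f(m) = 1.339669 > 0 → root in [0.426000, 1.633000]
step 2: m = 1.029500, f(m) = -4.137744 < 0 → root in [1.029500, 1.633000]
Midpoint of [1.029500, 1.633000] = 1.331250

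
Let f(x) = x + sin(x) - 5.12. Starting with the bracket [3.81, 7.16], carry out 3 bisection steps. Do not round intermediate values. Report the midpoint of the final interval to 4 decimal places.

5.6944

f(3.810000) = -1.929737, f(7.160000) = 2.808705 (opposite signs)
step 1: m = 5.485000, f(m) = -0.351091 < 0 → root in [5.485000, 7.160000]
step 2: m = 6.322500, f(m) = 1.241805 > 0 → root in [5.485000, 6.322500]
step 3: m = 5.903750, f(m) = 0.413354 > 0 → root in [5.485000, 5.903750]
Midpoint of [5.485000, 5.903750] = 5.694375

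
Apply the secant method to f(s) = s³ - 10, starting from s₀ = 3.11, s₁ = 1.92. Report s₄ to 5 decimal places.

f(s_0) = 20.080231, f(s_1) = -2.922112
s_2 = 1.920000 - (-2.922112)·(1.920000 - 3.110000)/(-2.922112 - (20.080231)) = 2.071172; f(s_2) = -1.115181
s_3 = 2.071172 - (-1.115181)·(2.071172 - 1.920000)/(-1.115181 - (-2.922112)) = 2.164471; f(s_3) = 0.140403
s_4 = 2.164471 - (0.140403)·(2.164471 - 2.071172)/(0.140403 - (-1.115181)) = 2.154038; f(s_4) = -0.005524

2.15404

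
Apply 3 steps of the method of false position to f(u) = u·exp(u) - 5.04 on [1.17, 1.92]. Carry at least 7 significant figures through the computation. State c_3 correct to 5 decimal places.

f(1.170000) = -1.270269, f(1.920000) = 8.056240
step 1: c = 1.272150, f(c) = -0.500313 < 0 → new bracket [1.272150, 1.920000]
step 2: c = 1.310030, f(c) = -0.184651 < 0 → new bracket [1.310030, 1.920000]
step 3: c = 1.323698, f(c) = -0.066483 < 0 → new bracket [1.323698, 1.920000]

1.32370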